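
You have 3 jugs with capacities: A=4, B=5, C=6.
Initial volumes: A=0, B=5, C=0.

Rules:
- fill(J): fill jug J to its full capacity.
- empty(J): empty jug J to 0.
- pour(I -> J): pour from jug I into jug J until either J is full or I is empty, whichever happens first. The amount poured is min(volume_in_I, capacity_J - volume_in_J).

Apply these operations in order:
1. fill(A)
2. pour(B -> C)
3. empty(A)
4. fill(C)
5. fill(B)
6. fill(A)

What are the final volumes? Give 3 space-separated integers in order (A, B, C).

Step 1: fill(A) -> (A=4 B=5 C=0)
Step 2: pour(B -> C) -> (A=4 B=0 C=5)
Step 3: empty(A) -> (A=0 B=0 C=5)
Step 4: fill(C) -> (A=0 B=0 C=6)
Step 5: fill(B) -> (A=0 B=5 C=6)
Step 6: fill(A) -> (A=4 B=5 C=6)

Answer: 4 5 6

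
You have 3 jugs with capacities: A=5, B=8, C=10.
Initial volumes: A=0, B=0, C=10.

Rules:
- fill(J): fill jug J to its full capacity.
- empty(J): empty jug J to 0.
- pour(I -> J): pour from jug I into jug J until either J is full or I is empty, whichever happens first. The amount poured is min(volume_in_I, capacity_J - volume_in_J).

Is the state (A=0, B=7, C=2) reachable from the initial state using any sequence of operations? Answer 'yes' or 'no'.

BFS from (A=0, B=0, C=10):
  1. pour(C -> B) -> (A=0 B=8 C=2)
  2. empty(B) -> (A=0 B=0 C=2)
  3. pour(C -> A) -> (A=2 B=0 C=0)
  4. fill(C) -> (A=2 B=0 C=10)
  5. pour(C -> B) -> (A=2 B=8 C=2)
  6. empty(B) -> (A=2 B=0 C=2)
  7. pour(A -> B) -> (A=0 B=2 C=2)
  8. fill(A) -> (A=5 B=2 C=2)
  9. pour(A -> B) -> (A=0 B=7 C=2)
Target reached → yes.

Answer: yes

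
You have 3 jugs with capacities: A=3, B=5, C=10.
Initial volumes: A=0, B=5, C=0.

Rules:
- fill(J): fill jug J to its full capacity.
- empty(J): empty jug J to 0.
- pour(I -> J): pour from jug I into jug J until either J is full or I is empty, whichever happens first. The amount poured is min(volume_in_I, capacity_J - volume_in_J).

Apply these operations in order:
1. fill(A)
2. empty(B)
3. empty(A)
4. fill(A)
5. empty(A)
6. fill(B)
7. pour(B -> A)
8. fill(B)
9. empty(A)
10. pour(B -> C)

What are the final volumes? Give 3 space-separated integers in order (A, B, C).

Step 1: fill(A) -> (A=3 B=5 C=0)
Step 2: empty(B) -> (A=3 B=0 C=0)
Step 3: empty(A) -> (A=0 B=0 C=0)
Step 4: fill(A) -> (A=3 B=0 C=0)
Step 5: empty(A) -> (A=0 B=0 C=0)
Step 6: fill(B) -> (A=0 B=5 C=0)
Step 7: pour(B -> A) -> (A=3 B=2 C=0)
Step 8: fill(B) -> (A=3 B=5 C=0)
Step 9: empty(A) -> (A=0 B=5 C=0)
Step 10: pour(B -> C) -> (A=0 B=0 C=5)

Answer: 0 0 5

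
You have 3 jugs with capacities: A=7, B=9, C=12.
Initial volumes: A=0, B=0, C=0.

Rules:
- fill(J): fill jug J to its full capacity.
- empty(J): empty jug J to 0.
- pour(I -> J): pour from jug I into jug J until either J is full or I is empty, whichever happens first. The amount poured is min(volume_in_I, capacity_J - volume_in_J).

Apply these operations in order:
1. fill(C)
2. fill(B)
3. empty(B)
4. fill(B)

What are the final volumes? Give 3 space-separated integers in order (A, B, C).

Step 1: fill(C) -> (A=0 B=0 C=12)
Step 2: fill(B) -> (A=0 B=9 C=12)
Step 3: empty(B) -> (A=0 B=0 C=12)
Step 4: fill(B) -> (A=0 B=9 C=12)

Answer: 0 9 12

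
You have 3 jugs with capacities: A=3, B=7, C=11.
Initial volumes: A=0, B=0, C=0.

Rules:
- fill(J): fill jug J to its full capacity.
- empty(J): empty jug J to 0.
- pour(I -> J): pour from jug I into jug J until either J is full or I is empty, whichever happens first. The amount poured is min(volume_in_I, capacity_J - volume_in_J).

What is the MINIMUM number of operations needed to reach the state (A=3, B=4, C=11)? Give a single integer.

BFS from (A=0, B=0, C=0). One shortest path:
  1. fill(B) -> (A=0 B=7 C=0)
  2. fill(C) -> (A=0 B=7 C=11)
  3. pour(B -> A) -> (A=3 B=4 C=11)
Reached target in 3 moves.

Answer: 3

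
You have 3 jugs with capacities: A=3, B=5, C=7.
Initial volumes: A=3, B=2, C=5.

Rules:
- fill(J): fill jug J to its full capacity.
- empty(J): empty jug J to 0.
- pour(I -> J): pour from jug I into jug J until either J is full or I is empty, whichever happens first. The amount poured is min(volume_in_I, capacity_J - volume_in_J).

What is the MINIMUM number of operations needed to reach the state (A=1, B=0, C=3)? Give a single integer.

Answer: 6

Derivation:
BFS from (A=3, B=2, C=5). One shortest path:
  1. empty(B) -> (A=3 B=0 C=5)
  2. pour(A -> B) -> (A=0 B=3 C=5)
  3. fill(A) -> (A=3 B=3 C=5)
  4. pour(A -> C) -> (A=1 B=3 C=7)
  5. empty(C) -> (A=1 B=3 C=0)
  6. pour(B -> C) -> (A=1 B=0 C=3)
Reached target in 6 moves.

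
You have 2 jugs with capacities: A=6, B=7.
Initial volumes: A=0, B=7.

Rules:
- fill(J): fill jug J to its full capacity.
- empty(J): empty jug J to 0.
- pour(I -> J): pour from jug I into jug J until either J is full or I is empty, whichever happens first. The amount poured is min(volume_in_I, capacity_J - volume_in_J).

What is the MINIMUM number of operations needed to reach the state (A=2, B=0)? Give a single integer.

Answer: 7

Derivation:
BFS from (A=0, B=7). One shortest path:
  1. pour(B -> A) -> (A=6 B=1)
  2. empty(A) -> (A=0 B=1)
  3. pour(B -> A) -> (A=1 B=0)
  4. fill(B) -> (A=1 B=7)
  5. pour(B -> A) -> (A=6 B=2)
  6. empty(A) -> (A=0 B=2)
  7. pour(B -> A) -> (A=2 B=0)
Reached target in 7 moves.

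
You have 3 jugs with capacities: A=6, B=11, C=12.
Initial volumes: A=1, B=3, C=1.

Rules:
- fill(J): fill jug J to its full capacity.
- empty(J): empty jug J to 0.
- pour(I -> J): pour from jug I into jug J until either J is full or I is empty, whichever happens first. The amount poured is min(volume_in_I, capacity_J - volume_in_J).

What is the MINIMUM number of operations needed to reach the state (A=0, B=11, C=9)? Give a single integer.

Answer: 5

Derivation:
BFS from (A=1, B=3, C=1). One shortest path:
  1. fill(A) -> (A=6 B=3 C=1)
  2. empty(C) -> (A=6 B=3 C=0)
  3. pour(A -> B) -> (A=0 B=9 C=0)
  4. pour(B -> C) -> (A=0 B=0 C=9)
  5. fill(B) -> (A=0 B=11 C=9)
Reached target in 5 moves.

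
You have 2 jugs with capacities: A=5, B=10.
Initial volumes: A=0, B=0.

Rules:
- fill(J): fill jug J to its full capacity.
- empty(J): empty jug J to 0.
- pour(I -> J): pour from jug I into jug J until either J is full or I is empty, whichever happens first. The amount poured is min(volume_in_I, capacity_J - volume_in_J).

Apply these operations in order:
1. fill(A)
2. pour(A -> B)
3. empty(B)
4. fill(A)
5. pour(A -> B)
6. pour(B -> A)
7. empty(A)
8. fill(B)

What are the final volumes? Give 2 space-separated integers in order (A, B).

Answer: 0 10

Derivation:
Step 1: fill(A) -> (A=5 B=0)
Step 2: pour(A -> B) -> (A=0 B=5)
Step 3: empty(B) -> (A=0 B=0)
Step 4: fill(A) -> (A=5 B=0)
Step 5: pour(A -> B) -> (A=0 B=5)
Step 6: pour(B -> A) -> (A=5 B=0)
Step 7: empty(A) -> (A=0 B=0)
Step 8: fill(B) -> (A=0 B=10)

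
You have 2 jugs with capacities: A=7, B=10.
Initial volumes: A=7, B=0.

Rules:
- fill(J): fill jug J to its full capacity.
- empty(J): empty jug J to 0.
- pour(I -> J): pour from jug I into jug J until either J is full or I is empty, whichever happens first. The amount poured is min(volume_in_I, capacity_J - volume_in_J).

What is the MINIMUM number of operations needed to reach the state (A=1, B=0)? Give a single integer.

Answer: 8

Derivation:
BFS from (A=7, B=0). One shortest path:
  1. pour(A -> B) -> (A=0 B=7)
  2. fill(A) -> (A=7 B=7)
  3. pour(A -> B) -> (A=4 B=10)
  4. empty(B) -> (A=4 B=0)
  5. pour(A -> B) -> (A=0 B=4)
  6. fill(A) -> (A=7 B=4)
  7. pour(A -> B) -> (A=1 B=10)
  8. empty(B) -> (A=1 B=0)
Reached target in 8 moves.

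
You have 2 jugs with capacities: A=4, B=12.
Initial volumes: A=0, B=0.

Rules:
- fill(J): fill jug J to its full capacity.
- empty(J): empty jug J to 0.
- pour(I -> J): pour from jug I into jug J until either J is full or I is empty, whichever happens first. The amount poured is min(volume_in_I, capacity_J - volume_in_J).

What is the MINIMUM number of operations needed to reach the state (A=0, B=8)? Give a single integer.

BFS from (A=0, B=0). One shortest path:
  1. fill(B) -> (A=0 B=12)
  2. pour(B -> A) -> (A=4 B=8)
  3. empty(A) -> (A=0 B=8)
Reached target in 3 moves.

Answer: 3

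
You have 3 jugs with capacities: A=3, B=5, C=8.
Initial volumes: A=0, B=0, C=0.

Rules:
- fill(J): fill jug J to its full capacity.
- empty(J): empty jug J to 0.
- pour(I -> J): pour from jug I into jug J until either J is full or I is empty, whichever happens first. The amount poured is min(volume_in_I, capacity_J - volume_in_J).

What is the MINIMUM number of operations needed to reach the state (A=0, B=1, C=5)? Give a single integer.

BFS from (A=0, B=0, C=0). One shortest path:
  1. fill(A) -> (A=3 B=0 C=0)
  2. pour(A -> B) -> (A=0 B=3 C=0)
  3. fill(A) -> (A=3 B=3 C=0)
  4. pour(A -> B) -> (A=1 B=5 C=0)
  5. pour(B -> C) -> (A=1 B=0 C=5)
  6. pour(A -> B) -> (A=0 B=1 C=5)
Reached target in 6 moves.

Answer: 6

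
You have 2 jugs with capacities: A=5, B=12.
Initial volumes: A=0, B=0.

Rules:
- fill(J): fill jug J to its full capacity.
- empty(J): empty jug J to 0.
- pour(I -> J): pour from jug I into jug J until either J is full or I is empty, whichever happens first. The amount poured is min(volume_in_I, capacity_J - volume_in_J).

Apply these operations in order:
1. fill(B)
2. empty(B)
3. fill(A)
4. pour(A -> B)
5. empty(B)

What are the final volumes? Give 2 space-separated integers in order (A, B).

Answer: 0 0

Derivation:
Step 1: fill(B) -> (A=0 B=12)
Step 2: empty(B) -> (A=0 B=0)
Step 3: fill(A) -> (A=5 B=0)
Step 4: pour(A -> B) -> (A=0 B=5)
Step 5: empty(B) -> (A=0 B=0)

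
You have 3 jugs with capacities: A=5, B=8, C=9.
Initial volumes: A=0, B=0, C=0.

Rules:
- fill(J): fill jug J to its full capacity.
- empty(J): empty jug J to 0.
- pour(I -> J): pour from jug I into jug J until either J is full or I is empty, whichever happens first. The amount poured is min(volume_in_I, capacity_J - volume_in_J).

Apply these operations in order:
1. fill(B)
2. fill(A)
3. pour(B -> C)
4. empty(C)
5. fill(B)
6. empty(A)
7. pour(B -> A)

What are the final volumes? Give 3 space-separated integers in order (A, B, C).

Step 1: fill(B) -> (A=0 B=8 C=0)
Step 2: fill(A) -> (A=5 B=8 C=0)
Step 3: pour(B -> C) -> (A=5 B=0 C=8)
Step 4: empty(C) -> (A=5 B=0 C=0)
Step 5: fill(B) -> (A=5 B=8 C=0)
Step 6: empty(A) -> (A=0 B=8 C=0)
Step 7: pour(B -> A) -> (A=5 B=3 C=0)

Answer: 5 3 0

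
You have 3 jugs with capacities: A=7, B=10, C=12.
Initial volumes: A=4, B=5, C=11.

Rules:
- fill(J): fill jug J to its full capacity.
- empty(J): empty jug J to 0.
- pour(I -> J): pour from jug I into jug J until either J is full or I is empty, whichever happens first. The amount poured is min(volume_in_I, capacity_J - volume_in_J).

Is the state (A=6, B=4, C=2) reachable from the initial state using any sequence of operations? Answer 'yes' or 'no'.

Answer: no

Derivation:
BFS explored all 551 reachable states.
Reachable set includes: (0,0,0), (0,0,1), (0,0,2), (0,0,3), (0,0,4), (0,0,5), (0,0,6), (0,0,7), (0,0,8), (0,0,9), (0,0,10), (0,0,11) ...
Target (A=6, B=4, C=2) not in reachable set → no.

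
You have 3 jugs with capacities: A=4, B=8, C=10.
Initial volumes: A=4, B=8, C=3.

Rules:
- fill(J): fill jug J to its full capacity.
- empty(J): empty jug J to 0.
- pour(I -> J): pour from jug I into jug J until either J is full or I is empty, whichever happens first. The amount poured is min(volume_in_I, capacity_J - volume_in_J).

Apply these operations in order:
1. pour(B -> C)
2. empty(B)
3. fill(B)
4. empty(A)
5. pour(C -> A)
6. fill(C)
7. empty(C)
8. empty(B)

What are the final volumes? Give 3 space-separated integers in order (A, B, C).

Step 1: pour(B -> C) -> (A=4 B=1 C=10)
Step 2: empty(B) -> (A=4 B=0 C=10)
Step 3: fill(B) -> (A=4 B=8 C=10)
Step 4: empty(A) -> (A=0 B=8 C=10)
Step 5: pour(C -> A) -> (A=4 B=8 C=6)
Step 6: fill(C) -> (A=4 B=8 C=10)
Step 7: empty(C) -> (A=4 B=8 C=0)
Step 8: empty(B) -> (A=4 B=0 C=0)

Answer: 4 0 0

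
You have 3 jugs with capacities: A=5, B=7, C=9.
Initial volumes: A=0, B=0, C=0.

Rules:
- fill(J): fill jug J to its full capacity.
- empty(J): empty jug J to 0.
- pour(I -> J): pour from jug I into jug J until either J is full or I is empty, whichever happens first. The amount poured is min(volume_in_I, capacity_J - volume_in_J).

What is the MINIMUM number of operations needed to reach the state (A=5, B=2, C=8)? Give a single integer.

Answer: 8

Derivation:
BFS from (A=0, B=0, C=0). One shortest path:
  1. fill(A) -> (A=5 B=0 C=0)
  2. pour(A -> B) -> (A=0 B=5 C=0)
  3. fill(A) -> (A=5 B=5 C=0)
  4. pour(A -> B) -> (A=3 B=7 C=0)
  5. pour(A -> C) -> (A=0 B=7 C=3)
  6. fill(A) -> (A=5 B=7 C=3)
  7. pour(A -> C) -> (A=0 B=7 C=8)
  8. pour(B -> A) -> (A=5 B=2 C=8)
Reached target in 8 moves.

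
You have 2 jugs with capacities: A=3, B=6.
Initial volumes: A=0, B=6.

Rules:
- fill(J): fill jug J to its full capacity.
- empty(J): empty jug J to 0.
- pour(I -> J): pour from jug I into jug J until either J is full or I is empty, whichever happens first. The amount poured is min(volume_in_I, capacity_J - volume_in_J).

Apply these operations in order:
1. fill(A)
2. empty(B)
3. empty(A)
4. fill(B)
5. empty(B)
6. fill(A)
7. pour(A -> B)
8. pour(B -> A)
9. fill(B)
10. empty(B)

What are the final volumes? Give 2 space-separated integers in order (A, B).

Answer: 3 0

Derivation:
Step 1: fill(A) -> (A=3 B=6)
Step 2: empty(B) -> (A=3 B=0)
Step 3: empty(A) -> (A=0 B=0)
Step 4: fill(B) -> (A=0 B=6)
Step 5: empty(B) -> (A=0 B=0)
Step 6: fill(A) -> (A=3 B=0)
Step 7: pour(A -> B) -> (A=0 B=3)
Step 8: pour(B -> A) -> (A=3 B=0)
Step 9: fill(B) -> (A=3 B=6)
Step 10: empty(B) -> (A=3 B=0)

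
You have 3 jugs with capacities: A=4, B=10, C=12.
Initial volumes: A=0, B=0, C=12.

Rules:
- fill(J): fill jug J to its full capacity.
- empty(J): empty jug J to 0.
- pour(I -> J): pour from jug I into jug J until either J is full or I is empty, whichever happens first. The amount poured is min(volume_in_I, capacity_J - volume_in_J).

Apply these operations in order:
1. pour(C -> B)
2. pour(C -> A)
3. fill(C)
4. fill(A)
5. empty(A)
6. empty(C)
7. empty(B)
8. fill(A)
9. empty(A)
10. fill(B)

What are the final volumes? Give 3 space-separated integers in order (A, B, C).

Step 1: pour(C -> B) -> (A=0 B=10 C=2)
Step 2: pour(C -> A) -> (A=2 B=10 C=0)
Step 3: fill(C) -> (A=2 B=10 C=12)
Step 4: fill(A) -> (A=4 B=10 C=12)
Step 5: empty(A) -> (A=0 B=10 C=12)
Step 6: empty(C) -> (A=0 B=10 C=0)
Step 7: empty(B) -> (A=0 B=0 C=0)
Step 8: fill(A) -> (A=4 B=0 C=0)
Step 9: empty(A) -> (A=0 B=0 C=0)
Step 10: fill(B) -> (A=0 B=10 C=0)

Answer: 0 10 0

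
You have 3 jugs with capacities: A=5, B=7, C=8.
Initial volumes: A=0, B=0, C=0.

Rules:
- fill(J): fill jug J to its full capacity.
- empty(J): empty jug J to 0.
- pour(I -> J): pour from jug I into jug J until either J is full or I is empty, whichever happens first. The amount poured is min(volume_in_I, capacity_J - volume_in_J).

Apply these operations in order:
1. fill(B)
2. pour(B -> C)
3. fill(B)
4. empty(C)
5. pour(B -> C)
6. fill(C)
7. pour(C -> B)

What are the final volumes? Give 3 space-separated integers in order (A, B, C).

Answer: 0 7 1

Derivation:
Step 1: fill(B) -> (A=0 B=7 C=0)
Step 2: pour(B -> C) -> (A=0 B=0 C=7)
Step 3: fill(B) -> (A=0 B=7 C=7)
Step 4: empty(C) -> (A=0 B=7 C=0)
Step 5: pour(B -> C) -> (A=0 B=0 C=7)
Step 6: fill(C) -> (A=0 B=0 C=8)
Step 7: pour(C -> B) -> (A=0 B=7 C=1)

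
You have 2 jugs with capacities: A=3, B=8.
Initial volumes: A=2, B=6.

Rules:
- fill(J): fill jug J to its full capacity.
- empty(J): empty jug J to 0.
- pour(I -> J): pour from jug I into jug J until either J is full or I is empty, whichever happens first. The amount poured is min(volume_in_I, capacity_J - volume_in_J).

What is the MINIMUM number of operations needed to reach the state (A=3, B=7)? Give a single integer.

BFS from (A=2, B=6). One shortest path:
  1. fill(B) -> (A=2 B=8)
  2. pour(B -> A) -> (A=3 B=7)
Reached target in 2 moves.

Answer: 2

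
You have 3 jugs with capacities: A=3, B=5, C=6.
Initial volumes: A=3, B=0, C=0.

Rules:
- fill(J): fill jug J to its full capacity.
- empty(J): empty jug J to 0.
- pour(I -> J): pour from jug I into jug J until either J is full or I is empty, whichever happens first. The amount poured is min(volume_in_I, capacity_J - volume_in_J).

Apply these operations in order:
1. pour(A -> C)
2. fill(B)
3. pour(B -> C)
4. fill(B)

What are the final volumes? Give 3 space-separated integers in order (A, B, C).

Step 1: pour(A -> C) -> (A=0 B=0 C=3)
Step 2: fill(B) -> (A=0 B=5 C=3)
Step 3: pour(B -> C) -> (A=0 B=2 C=6)
Step 4: fill(B) -> (A=0 B=5 C=6)

Answer: 0 5 6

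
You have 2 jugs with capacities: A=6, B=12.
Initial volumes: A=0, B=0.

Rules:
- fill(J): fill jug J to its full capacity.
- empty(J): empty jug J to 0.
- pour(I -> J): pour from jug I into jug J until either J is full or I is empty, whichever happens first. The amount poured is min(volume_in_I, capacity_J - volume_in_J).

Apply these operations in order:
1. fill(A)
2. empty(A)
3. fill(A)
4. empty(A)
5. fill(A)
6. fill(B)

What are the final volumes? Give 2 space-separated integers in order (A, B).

Step 1: fill(A) -> (A=6 B=0)
Step 2: empty(A) -> (A=0 B=0)
Step 3: fill(A) -> (A=6 B=0)
Step 4: empty(A) -> (A=0 B=0)
Step 5: fill(A) -> (A=6 B=0)
Step 6: fill(B) -> (A=6 B=12)

Answer: 6 12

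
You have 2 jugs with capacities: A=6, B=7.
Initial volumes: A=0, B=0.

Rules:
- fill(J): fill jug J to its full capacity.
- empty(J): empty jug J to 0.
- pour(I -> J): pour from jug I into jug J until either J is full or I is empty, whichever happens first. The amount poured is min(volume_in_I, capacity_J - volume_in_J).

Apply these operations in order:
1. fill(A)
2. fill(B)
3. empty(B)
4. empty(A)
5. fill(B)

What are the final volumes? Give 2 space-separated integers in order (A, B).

Step 1: fill(A) -> (A=6 B=0)
Step 2: fill(B) -> (A=6 B=7)
Step 3: empty(B) -> (A=6 B=0)
Step 4: empty(A) -> (A=0 B=0)
Step 5: fill(B) -> (A=0 B=7)

Answer: 0 7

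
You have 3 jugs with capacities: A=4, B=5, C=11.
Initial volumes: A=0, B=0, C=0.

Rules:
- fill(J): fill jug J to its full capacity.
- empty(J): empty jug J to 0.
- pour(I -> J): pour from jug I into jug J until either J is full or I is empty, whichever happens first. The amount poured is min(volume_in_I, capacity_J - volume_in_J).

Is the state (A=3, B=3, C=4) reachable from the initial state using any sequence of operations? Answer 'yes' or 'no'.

BFS explored all 240 reachable states.
Reachable set includes: (0,0,0), (0,0,1), (0,0,2), (0,0,3), (0,0,4), (0,0,5), (0,0,6), (0,0,7), (0,0,8), (0,0,9), (0,0,10), (0,0,11) ...
Target (A=3, B=3, C=4) not in reachable set → no.

Answer: no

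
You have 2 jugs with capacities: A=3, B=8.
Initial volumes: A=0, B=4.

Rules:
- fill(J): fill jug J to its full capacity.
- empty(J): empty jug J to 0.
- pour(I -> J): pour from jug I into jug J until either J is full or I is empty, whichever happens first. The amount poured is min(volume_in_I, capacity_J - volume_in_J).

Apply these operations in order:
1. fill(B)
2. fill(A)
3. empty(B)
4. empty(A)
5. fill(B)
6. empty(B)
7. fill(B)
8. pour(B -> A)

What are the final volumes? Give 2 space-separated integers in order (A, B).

Step 1: fill(B) -> (A=0 B=8)
Step 2: fill(A) -> (A=3 B=8)
Step 3: empty(B) -> (A=3 B=0)
Step 4: empty(A) -> (A=0 B=0)
Step 5: fill(B) -> (A=0 B=8)
Step 6: empty(B) -> (A=0 B=0)
Step 7: fill(B) -> (A=0 B=8)
Step 8: pour(B -> A) -> (A=3 B=5)

Answer: 3 5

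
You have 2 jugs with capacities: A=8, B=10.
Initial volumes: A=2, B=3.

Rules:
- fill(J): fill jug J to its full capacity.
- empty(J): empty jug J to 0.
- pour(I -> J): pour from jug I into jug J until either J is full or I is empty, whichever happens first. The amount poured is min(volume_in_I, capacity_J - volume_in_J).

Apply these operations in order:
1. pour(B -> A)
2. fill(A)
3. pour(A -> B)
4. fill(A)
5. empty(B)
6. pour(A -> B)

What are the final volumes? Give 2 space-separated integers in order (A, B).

Step 1: pour(B -> A) -> (A=5 B=0)
Step 2: fill(A) -> (A=8 B=0)
Step 3: pour(A -> B) -> (A=0 B=8)
Step 4: fill(A) -> (A=8 B=8)
Step 5: empty(B) -> (A=8 B=0)
Step 6: pour(A -> B) -> (A=0 B=8)

Answer: 0 8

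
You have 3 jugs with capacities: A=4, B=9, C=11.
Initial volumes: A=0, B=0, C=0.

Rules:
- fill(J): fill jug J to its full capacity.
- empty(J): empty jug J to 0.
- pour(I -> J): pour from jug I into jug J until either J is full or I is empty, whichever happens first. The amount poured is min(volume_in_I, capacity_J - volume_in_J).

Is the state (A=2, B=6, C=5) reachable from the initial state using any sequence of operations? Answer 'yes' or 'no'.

Answer: no

Derivation:
BFS explored all 360 reachable states.
Reachable set includes: (0,0,0), (0,0,1), (0,0,2), (0,0,3), (0,0,4), (0,0,5), (0,0,6), (0,0,7), (0,0,8), (0,0,9), (0,0,10), (0,0,11) ...
Target (A=2, B=6, C=5) not in reachable set → no.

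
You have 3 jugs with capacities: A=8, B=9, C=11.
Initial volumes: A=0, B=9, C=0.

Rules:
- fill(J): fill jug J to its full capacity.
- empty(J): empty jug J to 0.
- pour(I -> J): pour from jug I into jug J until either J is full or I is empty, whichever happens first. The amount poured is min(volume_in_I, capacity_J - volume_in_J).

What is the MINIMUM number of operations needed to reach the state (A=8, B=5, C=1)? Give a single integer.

Answer: 8

Derivation:
BFS from (A=0, B=9, C=0). One shortest path:
  1. fill(A) -> (A=8 B=9 C=0)
  2. pour(A -> C) -> (A=0 B=9 C=8)
  3. fill(A) -> (A=8 B=9 C=8)
  4. pour(A -> C) -> (A=5 B=9 C=11)
  5. empty(C) -> (A=5 B=9 C=0)
  6. pour(B -> C) -> (A=5 B=0 C=9)
  7. pour(A -> B) -> (A=0 B=5 C=9)
  8. pour(C -> A) -> (A=8 B=5 C=1)
Reached target in 8 moves.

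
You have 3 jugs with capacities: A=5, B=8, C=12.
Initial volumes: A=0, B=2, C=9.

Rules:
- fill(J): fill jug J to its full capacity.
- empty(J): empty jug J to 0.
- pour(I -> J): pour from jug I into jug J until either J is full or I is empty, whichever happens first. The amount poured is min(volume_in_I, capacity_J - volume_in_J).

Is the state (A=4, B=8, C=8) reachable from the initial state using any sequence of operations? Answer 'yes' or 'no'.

BFS from (A=0, B=2, C=9):
  1. fill(B) -> (A=0 B=8 C=9)
  2. pour(C -> A) -> (A=5 B=8 C=4)
  3. empty(A) -> (A=0 B=8 C=4)
  4. pour(C -> A) -> (A=4 B=8 C=0)
  5. pour(B -> C) -> (A=4 B=0 C=8)
  6. fill(B) -> (A=4 B=8 C=8)
Target reached → yes.

Answer: yes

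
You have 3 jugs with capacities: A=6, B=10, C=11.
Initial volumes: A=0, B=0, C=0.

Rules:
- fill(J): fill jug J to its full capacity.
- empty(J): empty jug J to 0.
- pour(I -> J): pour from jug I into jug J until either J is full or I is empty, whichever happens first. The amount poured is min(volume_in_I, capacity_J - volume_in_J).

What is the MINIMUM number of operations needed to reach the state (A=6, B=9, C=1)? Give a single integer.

Answer: 6

Derivation:
BFS from (A=0, B=0, C=0). One shortest path:
  1. fill(A) -> (A=6 B=0 C=0)
  2. fill(B) -> (A=6 B=10 C=0)
  3. pour(B -> C) -> (A=6 B=0 C=10)
  4. pour(A -> C) -> (A=5 B=0 C=11)
  5. pour(C -> B) -> (A=5 B=10 C=1)
  6. pour(B -> A) -> (A=6 B=9 C=1)
Reached target in 6 moves.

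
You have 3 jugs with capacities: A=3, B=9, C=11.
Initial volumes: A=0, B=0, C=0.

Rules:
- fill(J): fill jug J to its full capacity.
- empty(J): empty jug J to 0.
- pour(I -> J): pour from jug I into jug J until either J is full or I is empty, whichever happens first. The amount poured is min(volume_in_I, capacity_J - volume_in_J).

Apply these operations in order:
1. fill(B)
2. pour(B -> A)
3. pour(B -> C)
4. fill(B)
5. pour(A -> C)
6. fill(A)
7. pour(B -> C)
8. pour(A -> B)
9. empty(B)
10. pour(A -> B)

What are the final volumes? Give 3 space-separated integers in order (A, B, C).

Answer: 0 1 11

Derivation:
Step 1: fill(B) -> (A=0 B=9 C=0)
Step 2: pour(B -> A) -> (A=3 B=6 C=0)
Step 3: pour(B -> C) -> (A=3 B=0 C=6)
Step 4: fill(B) -> (A=3 B=9 C=6)
Step 5: pour(A -> C) -> (A=0 B=9 C=9)
Step 6: fill(A) -> (A=3 B=9 C=9)
Step 7: pour(B -> C) -> (A=3 B=7 C=11)
Step 8: pour(A -> B) -> (A=1 B=9 C=11)
Step 9: empty(B) -> (A=1 B=0 C=11)
Step 10: pour(A -> B) -> (A=0 B=1 C=11)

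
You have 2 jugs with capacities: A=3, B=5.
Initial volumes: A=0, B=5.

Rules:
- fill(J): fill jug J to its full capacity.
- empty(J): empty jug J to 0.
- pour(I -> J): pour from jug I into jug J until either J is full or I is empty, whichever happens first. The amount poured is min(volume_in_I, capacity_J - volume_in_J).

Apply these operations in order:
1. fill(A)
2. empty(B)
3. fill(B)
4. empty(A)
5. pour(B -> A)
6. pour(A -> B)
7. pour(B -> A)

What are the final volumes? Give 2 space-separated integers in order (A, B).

Answer: 3 2

Derivation:
Step 1: fill(A) -> (A=3 B=5)
Step 2: empty(B) -> (A=3 B=0)
Step 3: fill(B) -> (A=3 B=5)
Step 4: empty(A) -> (A=0 B=5)
Step 5: pour(B -> A) -> (A=3 B=2)
Step 6: pour(A -> B) -> (A=0 B=5)
Step 7: pour(B -> A) -> (A=3 B=2)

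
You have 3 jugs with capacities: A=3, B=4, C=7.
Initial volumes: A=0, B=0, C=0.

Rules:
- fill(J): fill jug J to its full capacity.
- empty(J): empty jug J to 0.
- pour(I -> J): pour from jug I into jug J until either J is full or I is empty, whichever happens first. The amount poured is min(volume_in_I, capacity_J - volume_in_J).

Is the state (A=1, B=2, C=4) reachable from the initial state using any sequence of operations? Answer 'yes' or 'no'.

BFS explored all 124 reachable states.
Reachable set includes: (0,0,0), (0,0,1), (0,0,2), (0,0,3), (0,0,4), (0,0,5), (0,0,6), (0,0,7), (0,1,0), (0,1,1), (0,1,2), (0,1,3) ...
Target (A=1, B=2, C=4) not in reachable set → no.

Answer: no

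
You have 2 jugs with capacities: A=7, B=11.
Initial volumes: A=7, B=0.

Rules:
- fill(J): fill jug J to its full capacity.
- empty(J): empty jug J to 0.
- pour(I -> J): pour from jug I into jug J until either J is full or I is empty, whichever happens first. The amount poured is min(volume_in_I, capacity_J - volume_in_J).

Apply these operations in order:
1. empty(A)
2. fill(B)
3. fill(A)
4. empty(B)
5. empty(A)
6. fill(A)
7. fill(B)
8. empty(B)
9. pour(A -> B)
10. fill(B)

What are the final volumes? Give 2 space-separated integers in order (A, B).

Answer: 0 11

Derivation:
Step 1: empty(A) -> (A=0 B=0)
Step 2: fill(B) -> (A=0 B=11)
Step 3: fill(A) -> (A=7 B=11)
Step 4: empty(B) -> (A=7 B=0)
Step 5: empty(A) -> (A=0 B=0)
Step 6: fill(A) -> (A=7 B=0)
Step 7: fill(B) -> (A=7 B=11)
Step 8: empty(B) -> (A=7 B=0)
Step 9: pour(A -> B) -> (A=0 B=7)
Step 10: fill(B) -> (A=0 B=11)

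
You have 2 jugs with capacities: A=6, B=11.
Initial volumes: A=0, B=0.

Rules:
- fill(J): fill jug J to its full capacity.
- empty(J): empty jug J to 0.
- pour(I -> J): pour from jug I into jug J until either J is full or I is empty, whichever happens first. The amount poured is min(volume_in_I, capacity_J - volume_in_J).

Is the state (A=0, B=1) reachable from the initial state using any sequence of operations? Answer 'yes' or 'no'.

BFS from (A=0, B=0):
  1. fill(A) -> (A=6 B=0)
  2. pour(A -> B) -> (A=0 B=6)
  3. fill(A) -> (A=6 B=6)
  4. pour(A -> B) -> (A=1 B=11)
  5. empty(B) -> (A=1 B=0)
  6. pour(A -> B) -> (A=0 B=1)
Target reached → yes.

Answer: yes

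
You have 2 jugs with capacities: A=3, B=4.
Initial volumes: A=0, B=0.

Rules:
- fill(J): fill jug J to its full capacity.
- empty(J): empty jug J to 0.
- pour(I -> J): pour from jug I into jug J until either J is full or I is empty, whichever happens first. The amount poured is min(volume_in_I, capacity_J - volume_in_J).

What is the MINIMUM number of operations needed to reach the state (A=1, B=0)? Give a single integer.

BFS from (A=0, B=0). One shortest path:
  1. fill(B) -> (A=0 B=4)
  2. pour(B -> A) -> (A=3 B=1)
  3. empty(A) -> (A=0 B=1)
  4. pour(B -> A) -> (A=1 B=0)
Reached target in 4 moves.

Answer: 4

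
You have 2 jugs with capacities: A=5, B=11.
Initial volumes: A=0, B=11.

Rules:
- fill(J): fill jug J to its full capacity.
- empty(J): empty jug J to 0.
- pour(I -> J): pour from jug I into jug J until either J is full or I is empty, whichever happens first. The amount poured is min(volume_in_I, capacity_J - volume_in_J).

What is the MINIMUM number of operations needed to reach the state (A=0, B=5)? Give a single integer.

Answer: 3

Derivation:
BFS from (A=0, B=11). One shortest path:
  1. fill(A) -> (A=5 B=11)
  2. empty(B) -> (A=5 B=0)
  3. pour(A -> B) -> (A=0 B=5)
Reached target in 3 moves.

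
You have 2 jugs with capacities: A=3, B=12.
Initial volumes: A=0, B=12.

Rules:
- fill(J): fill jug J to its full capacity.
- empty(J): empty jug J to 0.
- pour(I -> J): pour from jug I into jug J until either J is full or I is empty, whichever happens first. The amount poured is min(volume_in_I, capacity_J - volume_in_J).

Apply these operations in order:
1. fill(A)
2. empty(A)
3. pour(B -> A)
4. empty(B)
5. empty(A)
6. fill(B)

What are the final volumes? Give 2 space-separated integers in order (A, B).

Step 1: fill(A) -> (A=3 B=12)
Step 2: empty(A) -> (A=0 B=12)
Step 3: pour(B -> A) -> (A=3 B=9)
Step 4: empty(B) -> (A=3 B=0)
Step 5: empty(A) -> (A=0 B=0)
Step 6: fill(B) -> (A=0 B=12)

Answer: 0 12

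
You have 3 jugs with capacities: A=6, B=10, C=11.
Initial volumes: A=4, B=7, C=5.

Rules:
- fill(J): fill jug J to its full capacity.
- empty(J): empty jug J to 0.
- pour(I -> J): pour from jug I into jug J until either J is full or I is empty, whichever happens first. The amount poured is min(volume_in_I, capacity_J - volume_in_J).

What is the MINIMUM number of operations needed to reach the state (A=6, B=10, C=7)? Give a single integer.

Answer: 4

Derivation:
BFS from (A=4, B=7, C=5). One shortest path:
  1. fill(A) -> (A=6 B=7 C=5)
  2. empty(C) -> (A=6 B=7 C=0)
  3. pour(B -> C) -> (A=6 B=0 C=7)
  4. fill(B) -> (A=6 B=10 C=7)
Reached target in 4 moves.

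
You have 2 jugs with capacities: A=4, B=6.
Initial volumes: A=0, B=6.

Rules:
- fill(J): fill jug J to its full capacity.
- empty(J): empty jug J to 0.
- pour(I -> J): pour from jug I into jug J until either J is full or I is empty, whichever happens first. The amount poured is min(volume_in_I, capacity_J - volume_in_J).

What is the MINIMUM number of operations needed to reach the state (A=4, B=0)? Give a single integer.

BFS from (A=0, B=6). One shortest path:
  1. fill(A) -> (A=4 B=6)
  2. empty(B) -> (A=4 B=0)
Reached target in 2 moves.

Answer: 2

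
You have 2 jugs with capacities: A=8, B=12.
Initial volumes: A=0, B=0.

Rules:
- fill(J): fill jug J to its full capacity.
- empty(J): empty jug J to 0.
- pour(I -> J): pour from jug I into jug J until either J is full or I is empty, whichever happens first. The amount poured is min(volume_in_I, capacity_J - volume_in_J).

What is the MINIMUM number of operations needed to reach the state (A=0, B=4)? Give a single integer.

Answer: 3

Derivation:
BFS from (A=0, B=0). One shortest path:
  1. fill(B) -> (A=0 B=12)
  2. pour(B -> A) -> (A=8 B=4)
  3. empty(A) -> (A=0 B=4)
Reached target in 3 moves.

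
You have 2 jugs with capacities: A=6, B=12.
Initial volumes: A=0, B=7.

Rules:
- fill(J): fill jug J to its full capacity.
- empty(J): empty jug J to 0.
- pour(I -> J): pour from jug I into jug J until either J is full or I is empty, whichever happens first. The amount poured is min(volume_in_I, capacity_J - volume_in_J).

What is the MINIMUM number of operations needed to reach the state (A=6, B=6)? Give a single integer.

Answer: 2

Derivation:
BFS from (A=0, B=7). One shortest path:
  1. fill(B) -> (A=0 B=12)
  2. pour(B -> A) -> (A=6 B=6)
Reached target in 2 moves.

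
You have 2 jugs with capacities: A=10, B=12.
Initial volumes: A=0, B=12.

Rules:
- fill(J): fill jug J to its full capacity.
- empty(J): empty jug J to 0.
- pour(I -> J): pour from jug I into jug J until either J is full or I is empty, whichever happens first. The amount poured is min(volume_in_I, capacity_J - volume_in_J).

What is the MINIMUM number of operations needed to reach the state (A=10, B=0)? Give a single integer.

BFS from (A=0, B=12). One shortest path:
  1. fill(A) -> (A=10 B=12)
  2. empty(B) -> (A=10 B=0)
Reached target in 2 moves.

Answer: 2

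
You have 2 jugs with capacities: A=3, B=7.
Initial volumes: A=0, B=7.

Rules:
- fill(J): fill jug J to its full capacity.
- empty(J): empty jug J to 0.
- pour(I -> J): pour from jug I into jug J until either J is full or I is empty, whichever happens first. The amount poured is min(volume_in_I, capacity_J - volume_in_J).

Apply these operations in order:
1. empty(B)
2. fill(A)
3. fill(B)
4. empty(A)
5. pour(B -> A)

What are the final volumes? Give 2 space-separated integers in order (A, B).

Answer: 3 4

Derivation:
Step 1: empty(B) -> (A=0 B=0)
Step 2: fill(A) -> (A=3 B=0)
Step 3: fill(B) -> (A=3 B=7)
Step 4: empty(A) -> (A=0 B=7)
Step 5: pour(B -> A) -> (A=3 B=4)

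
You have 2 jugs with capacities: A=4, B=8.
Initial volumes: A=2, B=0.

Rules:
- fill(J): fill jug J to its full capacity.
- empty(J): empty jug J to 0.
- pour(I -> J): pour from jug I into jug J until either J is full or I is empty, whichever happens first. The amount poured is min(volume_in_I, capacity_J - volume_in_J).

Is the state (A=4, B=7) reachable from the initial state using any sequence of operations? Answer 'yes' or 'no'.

Answer: no

Derivation:
BFS explored all 12 reachable states.
Reachable set includes: (0,0), (0,2), (0,4), (0,6), (0,8), (2,0), (2,8), (4,0), (4,2), (4,4), (4,6), (4,8)
Target (A=4, B=7) not in reachable set → no.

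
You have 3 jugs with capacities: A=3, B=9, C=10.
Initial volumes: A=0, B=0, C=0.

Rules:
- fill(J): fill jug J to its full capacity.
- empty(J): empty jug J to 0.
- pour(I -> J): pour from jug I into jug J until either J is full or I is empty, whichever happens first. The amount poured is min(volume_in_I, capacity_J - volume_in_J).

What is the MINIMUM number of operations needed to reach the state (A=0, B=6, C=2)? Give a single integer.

BFS from (A=0, B=0, C=0). One shortest path:
  1. fill(B) -> (A=0 B=9 C=0)
  2. pour(B -> C) -> (A=0 B=0 C=9)
  3. fill(B) -> (A=0 B=9 C=9)
  4. pour(B -> A) -> (A=3 B=6 C=9)
  5. pour(A -> C) -> (A=2 B=6 C=10)
  6. empty(C) -> (A=2 B=6 C=0)
  7. pour(A -> C) -> (A=0 B=6 C=2)
Reached target in 7 moves.

Answer: 7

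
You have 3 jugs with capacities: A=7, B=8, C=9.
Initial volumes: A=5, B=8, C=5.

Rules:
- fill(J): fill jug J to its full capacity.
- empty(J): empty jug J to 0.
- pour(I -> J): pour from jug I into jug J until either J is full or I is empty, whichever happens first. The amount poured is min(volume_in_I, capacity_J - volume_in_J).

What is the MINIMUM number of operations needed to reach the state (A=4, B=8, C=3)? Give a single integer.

BFS from (A=5, B=8, C=5). One shortest path:
  1. empty(A) -> (A=0 B=8 C=5)
  2. pour(B -> A) -> (A=7 B=1 C=5)
  3. empty(A) -> (A=0 B=1 C=5)
  4. pour(B -> A) -> (A=1 B=0 C=5)
  5. pour(C -> B) -> (A=1 B=5 C=0)
  6. fill(C) -> (A=1 B=5 C=9)
  7. pour(C -> A) -> (A=7 B=5 C=3)
  8. pour(A -> B) -> (A=4 B=8 C=3)
Reached target in 8 moves.

Answer: 8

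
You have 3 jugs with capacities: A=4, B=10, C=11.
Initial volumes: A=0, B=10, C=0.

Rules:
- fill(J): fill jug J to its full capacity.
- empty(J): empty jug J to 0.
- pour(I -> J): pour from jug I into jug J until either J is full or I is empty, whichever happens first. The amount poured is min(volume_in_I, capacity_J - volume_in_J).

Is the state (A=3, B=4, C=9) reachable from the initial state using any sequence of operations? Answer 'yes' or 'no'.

BFS explored all 390 reachable states.
Reachable set includes: (0,0,0), (0,0,1), (0,0,2), (0,0,3), (0,0,4), (0,0,5), (0,0,6), (0,0,7), (0,0,8), (0,0,9), (0,0,10), (0,0,11) ...
Target (A=3, B=4, C=9) not in reachable set → no.

Answer: no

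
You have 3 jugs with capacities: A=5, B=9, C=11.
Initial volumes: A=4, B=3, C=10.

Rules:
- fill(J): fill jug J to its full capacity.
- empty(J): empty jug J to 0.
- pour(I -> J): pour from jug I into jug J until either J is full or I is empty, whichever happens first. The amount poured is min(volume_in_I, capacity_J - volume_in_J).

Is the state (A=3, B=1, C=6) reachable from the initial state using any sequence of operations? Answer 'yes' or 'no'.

BFS explored all 401 reachable states.
Reachable set includes: (0,0,0), (0,0,1), (0,0,2), (0,0,3), (0,0,4), (0,0,5), (0,0,6), (0,0,7), (0,0,8), (0,0,9), (0,0,10), (0,0,11) ...
Target (A=3, B=1, C=6) not in reachable set → no.

Answer: no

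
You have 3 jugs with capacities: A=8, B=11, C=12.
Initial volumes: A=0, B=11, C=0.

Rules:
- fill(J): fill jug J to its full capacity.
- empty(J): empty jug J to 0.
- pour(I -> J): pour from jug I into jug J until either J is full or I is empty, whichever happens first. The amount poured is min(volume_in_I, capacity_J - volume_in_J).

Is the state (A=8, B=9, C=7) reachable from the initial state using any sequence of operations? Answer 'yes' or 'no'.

Answer: yes

Derivation:
BFS from (A=0, B=11, C=0):
  1. empty(B) -> (A=0 B=0 C=0)
  2. fill(C) -> (A=0 B=0 C=12)
  3. pour(C -> B) -> (A=0 B=11 C=1)
  4. pour(B -> A) -> (A=8 B=3 C=1)
  5. pour(A -> C) -> (A=0 B=3 C=9)
  6. pour(B -> A) -> (A=3 B=0 C=9)
  7. pour(C -> B) -> (A=3 B=9 C=0)
  8. fill(C) -> (A=3 B=9 C=12)
  9. pour(C -> A) -> (A=8 B=9 C=7)
Target reached → yes.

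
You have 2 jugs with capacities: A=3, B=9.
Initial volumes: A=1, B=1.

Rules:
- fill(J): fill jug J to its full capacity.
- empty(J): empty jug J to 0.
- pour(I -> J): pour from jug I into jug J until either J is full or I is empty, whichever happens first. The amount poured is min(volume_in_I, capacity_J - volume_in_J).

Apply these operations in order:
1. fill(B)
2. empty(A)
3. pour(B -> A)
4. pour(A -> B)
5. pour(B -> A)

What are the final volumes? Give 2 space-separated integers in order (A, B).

Step 1: fill(B) -> (A=1 B=9)
Step 2: empty(A) -> (A=0 B=9)
Step 3: pour(B -> A) -> (A=3 B=6)
Step 4: pour(A -> B) -> (A=0 B=9)
Step 5: pour(B -> A) -> (A=3 B=6)

Answer: 3 6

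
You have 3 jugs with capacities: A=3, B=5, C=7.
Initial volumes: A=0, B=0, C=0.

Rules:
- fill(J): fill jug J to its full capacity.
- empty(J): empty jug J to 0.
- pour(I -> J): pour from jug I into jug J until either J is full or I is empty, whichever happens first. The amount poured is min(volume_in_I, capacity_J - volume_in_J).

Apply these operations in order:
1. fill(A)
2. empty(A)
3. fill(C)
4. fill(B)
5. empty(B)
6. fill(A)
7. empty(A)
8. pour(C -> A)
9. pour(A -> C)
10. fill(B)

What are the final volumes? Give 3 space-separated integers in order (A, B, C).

Step 1: fill(A) -> (A=3 B=0 C=0)
Step 2: empty(A) -> (A=0 B=0 C=0)
Step 3: fill(C) -> (A=0 B=0 C=7)
Step 4: fill(B) -> (A=0 B=5 C=7)
Step 5: empty(B) -> (A=0 B=0 C=7)
Step 6: fill(A) -> (A=3 B=0 C=7)
Step 7: empty(A) -> (A=0 B=0 C=7)
Step 8: pour(C -> A) -> (A=3 B=0 C=4)
Step 9: pour(A -> C) -> (A=0 B=0 C=7)
Step 10: fill(B) -> (A=0 B=5 C=7)

Answer: 0 5 7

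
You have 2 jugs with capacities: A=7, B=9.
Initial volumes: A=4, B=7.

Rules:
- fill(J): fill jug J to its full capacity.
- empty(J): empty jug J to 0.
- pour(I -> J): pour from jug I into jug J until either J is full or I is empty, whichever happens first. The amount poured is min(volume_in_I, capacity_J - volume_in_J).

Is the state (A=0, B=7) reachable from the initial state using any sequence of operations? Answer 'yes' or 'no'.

Answer: yes

Derivation:
BFS from (A=4, B=7):
  1. empty(A) -> (A=0 B=7)
Target reached → yes.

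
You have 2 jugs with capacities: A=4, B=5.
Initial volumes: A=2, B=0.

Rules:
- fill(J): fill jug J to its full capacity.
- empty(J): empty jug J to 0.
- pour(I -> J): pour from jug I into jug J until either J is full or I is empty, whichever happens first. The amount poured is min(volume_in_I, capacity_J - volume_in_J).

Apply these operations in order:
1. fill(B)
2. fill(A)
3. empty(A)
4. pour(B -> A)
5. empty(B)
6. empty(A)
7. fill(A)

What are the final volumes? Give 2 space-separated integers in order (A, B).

Step 1: fill(B) -> (A=2 B=5)
Step 2: fill(A) -> (A=4 B=5)
Step 3: empty(A) -> (A=0 B=5)
Step 4: pour(B -> A) -> (A=4 B=1)
Step 5: empty(B) -> (A=4 B=0)
Step 6: empty(A) -> (A=0 B=0)
Step 7: fill(A) -> (A=4 B=0)

Answer: 4 0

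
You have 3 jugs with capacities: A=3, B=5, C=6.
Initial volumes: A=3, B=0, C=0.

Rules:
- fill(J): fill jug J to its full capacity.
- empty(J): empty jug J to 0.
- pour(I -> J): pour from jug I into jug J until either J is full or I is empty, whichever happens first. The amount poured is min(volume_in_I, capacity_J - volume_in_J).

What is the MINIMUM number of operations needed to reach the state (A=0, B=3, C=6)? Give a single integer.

Answer: 2

Derivation:
BFS from (A=3, B=0, C=0). One shortest path:
  1. fill(C) -> (A=3 B=0 C=6)
  2. pour(A -> B) -> (A=0 B=3 C=6)
Reached target in 2 moves.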